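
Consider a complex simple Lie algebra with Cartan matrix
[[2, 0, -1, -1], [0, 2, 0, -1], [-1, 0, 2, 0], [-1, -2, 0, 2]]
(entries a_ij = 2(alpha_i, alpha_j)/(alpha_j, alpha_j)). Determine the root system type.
The matrix has rank 4 with 2's on the diagonal. Reading the off-diagonal entries as Dynkin edges (a single edge where a_ij = a_ji = -1; a double or triple edge where a_ij * a_ji = 2 or 3), the diagram is a chain of 4 nodes with a double edge at one end; the terminal node there is the unique short simple root (B_4). One simple-root ordering that puts it in standard form is (alpha_3, alpha_1, alpha_4, alpha_2). So the algebra is type B_4, i.e. so(9).

B_4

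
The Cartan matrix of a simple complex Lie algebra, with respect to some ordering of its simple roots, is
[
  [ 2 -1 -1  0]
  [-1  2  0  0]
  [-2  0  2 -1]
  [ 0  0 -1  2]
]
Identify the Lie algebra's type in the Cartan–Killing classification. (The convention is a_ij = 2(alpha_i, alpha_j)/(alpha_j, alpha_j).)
The matrix has rank 4 with 2's on the diagonal. Reading the off-diagonal entries as Dynkin edges (a single edge where a_ij = a_ji = -1; a double or triple edge where a_ij * a_ji = 2 or 3), the diagram is a chain of 4 nodes with a double edge between the middle two (F_4). One simple-root ordering that puts it in standard form is (alpha_4, alpha_3, alpha_1, alpha_2). So the algebra is type F_4.

F_4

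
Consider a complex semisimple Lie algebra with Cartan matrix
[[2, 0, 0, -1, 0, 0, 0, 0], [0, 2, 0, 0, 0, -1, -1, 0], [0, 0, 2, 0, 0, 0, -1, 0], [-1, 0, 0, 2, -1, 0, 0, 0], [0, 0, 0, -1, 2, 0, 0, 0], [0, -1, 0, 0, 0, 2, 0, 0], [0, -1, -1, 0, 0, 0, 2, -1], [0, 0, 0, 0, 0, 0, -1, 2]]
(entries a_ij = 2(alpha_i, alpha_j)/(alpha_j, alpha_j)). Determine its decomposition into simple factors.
The diagram associated to this matrix has two connected components: the simple roots {alpha_1, alpha_4, alpha_5} form a chain of 3 nodes with single edges (A_3), and {alpha_2, alpha_3, alpha_6, alpha_7, alpha_8} form a chain of 3 nodes with a fork of two nodes at one end (D_5). A semisimple Lie algebra decomposes uniquely as the direct sum of simple ideals, one per connected component of its Dynkin diagram, so g ≅ A_3 ⊕ D_5 (dimension 15 + 45 = 60).

type A_3 ⊕ type D_5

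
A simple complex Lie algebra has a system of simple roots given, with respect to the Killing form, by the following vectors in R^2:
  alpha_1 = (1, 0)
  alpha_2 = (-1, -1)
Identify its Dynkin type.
type B_2

Compute the Cartan integers a_ij = 2(alpha_i, alpha_j)/(alpha_j, alpha_j); the resulting 2x2 Cartan matrix is
[[2, -1], [-2, 2]].
The roots have two lengths (squared-length ratio 2:1); the short ones are alpha_{1}. The associated Dynkin diagram is a chain of 2 nodes with a double edge at one end; the terminal node there is the unique short simple root (B_2), so the type is B_2 (the algebra so(5)).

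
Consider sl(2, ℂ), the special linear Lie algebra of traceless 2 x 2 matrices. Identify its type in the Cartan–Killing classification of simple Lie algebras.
This is sl(2), which has dimension 2^2 - 1 = 3 and rank 2 - 1 = 1 (a Cartan subalgebra is the diagonal traceless matrices). In the classification of classical Lie algebras, the special linear algebra sl(n+1) has type A_n; here n = 1, so the Dynkin diagram is a chain of 1 nodes with single edges (A_1). Hence the type is A_1.

A_1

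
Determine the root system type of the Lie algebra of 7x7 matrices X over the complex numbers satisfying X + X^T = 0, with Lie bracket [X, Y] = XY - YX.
This is so(7) with 7 odd, which has dimension 7(7-1)/2 = 21 and rank (7-1)/2 = 3. In the classification of classical Lie algebras, the orthogonal algebra so(2n+1) in an odd number of variables has type B_n; here n = 3, so the Dynkin diagram is a chain of 3 nodes with a double edge at one end; the terminal node there is the unique short simple root (B_3). Hence the type is B_3.

B3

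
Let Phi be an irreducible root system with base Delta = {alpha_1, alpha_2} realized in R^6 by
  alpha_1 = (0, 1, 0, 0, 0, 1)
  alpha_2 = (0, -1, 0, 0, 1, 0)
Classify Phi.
A2

Compute the Cartan integers a_ij = 2(alpha_i, alpha_j)/(alpha_j, alpha_j); the resulting 2x2 Cartan matrix is
[[2, -1], [-1, 2]].
All simple roots have the same length, so the diagram is simply laced. The associated Dynkin diagram is a chain of 2 nodes with single edges (A_2), so the type is A_2 (the algebra sl(3)).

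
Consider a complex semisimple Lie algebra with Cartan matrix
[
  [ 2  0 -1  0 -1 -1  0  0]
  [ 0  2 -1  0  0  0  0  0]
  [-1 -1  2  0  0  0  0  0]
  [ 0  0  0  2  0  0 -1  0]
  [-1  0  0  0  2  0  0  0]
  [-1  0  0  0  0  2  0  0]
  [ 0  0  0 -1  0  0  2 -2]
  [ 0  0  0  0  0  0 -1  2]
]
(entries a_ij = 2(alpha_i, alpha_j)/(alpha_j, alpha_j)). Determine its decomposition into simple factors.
type B_3 ⊕ type D_5

The diagram associated to this matrix has two connected components: the simple roots {alpha_4, alpha_7, alpha_8} form a chain of 3 nodes with a double edge at one end; the terminal node there is the unique short simple root (B_3), and {alpha_1, alpha_2, alpha_3, alpha_5, alpha_6} form a chain of 3 nodes with a fork of two nodes at one end (D_5). A semisimple Lie algebra decomposes uniquely as the direct sum of simple ideals, one per connected component of its Dynkin diagram, so g ≅ B_3 ⊕ D_5 (dimension 21 + 45 = 66).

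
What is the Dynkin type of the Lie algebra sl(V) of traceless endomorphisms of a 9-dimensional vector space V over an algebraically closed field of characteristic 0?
This is sl(9), which has dimension 9^2 - 1 = 80 and rank 9 - 1 = 8 (a Cartan subalgebra is the diagonal traceless matrices). In the classification of classical Lie algebras, the special linear algebra sl(n+1) has type A_n; here n = 8, so the Dynkin diagram is a chain of 8 nodes with single edges (A_8). Hence the type is A_8.

A8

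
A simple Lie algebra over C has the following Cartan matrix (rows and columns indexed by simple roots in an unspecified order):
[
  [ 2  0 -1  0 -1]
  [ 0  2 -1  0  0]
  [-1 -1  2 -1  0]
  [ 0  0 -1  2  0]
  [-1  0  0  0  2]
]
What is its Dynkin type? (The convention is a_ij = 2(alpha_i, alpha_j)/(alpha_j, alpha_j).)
D_5 (so(10))

The matrix has rank 5 with 2's on the diagonal. Reading the off-diagonal entries as Dynkin edges (a single edge where a_ij = a_ji = -1; a double or triple edge where a_ij * a_ji = 2 or 3), the diagram is a chain of 3 nodes with a fork of two nodes at one end (D_5). One simple-root ordering that puts it in standard form is (alpha_5, alpha_1, alpha_3, alpha_2, alpha_4). So the algebra is type D_5, i.e. so(10).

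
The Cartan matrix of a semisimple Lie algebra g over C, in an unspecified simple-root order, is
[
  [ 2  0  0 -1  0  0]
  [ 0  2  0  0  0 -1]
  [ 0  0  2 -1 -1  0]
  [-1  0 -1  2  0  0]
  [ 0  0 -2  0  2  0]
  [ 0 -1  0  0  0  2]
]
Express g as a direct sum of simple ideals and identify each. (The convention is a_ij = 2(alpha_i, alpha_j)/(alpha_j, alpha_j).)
type A_2 ⊕ type C_4

The diagram associated to this matrix has two connected components: the simple roots {alpha_2, alpha_6} form a chain of 2 nodes with single edges (A_2), and {alpha_1, alpha_3, alpha_4, alpha_5} form a chain of 4 nodes with a double edge at one end; the terminal node there is the unique long simple root (C_4). A semisimple Lie algebra decomposes uniquely as the direct sum of simple ideals, one per connected component of its Dynkin diagram, so g ≅ A_2 ⊕ C_4 (dimension 8 + 36 = 44).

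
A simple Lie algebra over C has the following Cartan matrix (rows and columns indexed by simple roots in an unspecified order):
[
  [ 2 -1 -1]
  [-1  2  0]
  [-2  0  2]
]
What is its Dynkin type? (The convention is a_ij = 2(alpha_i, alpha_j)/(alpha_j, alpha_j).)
The matrix has rank 3 with 2's on the diagonal. Reading the off-diagonal entries as Dynkin edges (a single edge where a_ij = a_ji = -1; a double or triple edge where a_ij * a_ji = 2 or 3), the diagram is a chain of 3 nodes with a double edge at one end; the terminal node there is the unique long simple root (C_3). One simple-root ordering that puts it in standard form is (alpha_2, alpha_1, alpha_3). So the algebra is type C_3, i.e. sp(6).

C_3 (sp(6))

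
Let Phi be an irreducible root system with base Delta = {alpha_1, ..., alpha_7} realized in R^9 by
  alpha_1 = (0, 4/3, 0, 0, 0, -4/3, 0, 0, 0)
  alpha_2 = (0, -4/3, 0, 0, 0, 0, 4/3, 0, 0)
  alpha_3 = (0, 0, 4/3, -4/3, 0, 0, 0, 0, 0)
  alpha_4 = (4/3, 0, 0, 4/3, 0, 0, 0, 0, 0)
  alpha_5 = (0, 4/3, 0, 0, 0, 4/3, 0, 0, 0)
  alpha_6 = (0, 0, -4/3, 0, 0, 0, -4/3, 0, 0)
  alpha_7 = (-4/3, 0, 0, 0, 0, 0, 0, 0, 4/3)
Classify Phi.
D7

Compute the Cartan integers a_ij = 2(alpha_i, alpha_j)/(alpha_j, alpha_j); the resulting 7x7 Cartan matrix is
[[2, -1, 0, 0, 0, 0, 0], [-1, 2, 0, 0, -1, -1, 0], [0, 0, 2, -1, 0, -1, 0], [0, 0, -1, 2, 0, 0, -1], [0, -1, 0, 0, 2, 0, 0], [0, -1, -1, 0, 0, 2, 0], [0, 0, 0, -1, 0, 0, 2]].
All simple roots have the same length, so the diagram is simply laced. The associated Dynkin diagram is a chain of 5 nodes with a fork of two nodes at one end (D_7), so the type is D_7 (the algebra so(14)).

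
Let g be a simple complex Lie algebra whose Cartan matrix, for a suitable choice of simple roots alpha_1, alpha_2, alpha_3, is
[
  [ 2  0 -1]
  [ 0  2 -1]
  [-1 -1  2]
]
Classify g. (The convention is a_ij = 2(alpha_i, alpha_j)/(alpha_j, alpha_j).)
The matrix has rank 3 with 2's on the diagonal. Reading the off-diagonal entries as Dynkin edges (a single edge where a_ij = a_ji = -1; a double or triple edge where a_ij * a_ji = 2 or 3), the diagram is a chain of 3 nodes with single edges (A_3). One simple-root ordering that puts it in standard form is (alpha_2, alpha_3, alpha_1). So the algebra is type A_3, i.e. sl(4).

A_3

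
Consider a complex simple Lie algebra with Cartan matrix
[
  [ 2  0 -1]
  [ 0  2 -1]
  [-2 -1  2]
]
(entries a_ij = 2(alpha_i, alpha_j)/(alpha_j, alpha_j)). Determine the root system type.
B3

The matrix has rank 3 with 2's on the diagonal. Reading the off-diagonal entries as Dynkin edges (a single edge where a_ij = a_ji = -1; a double or triple edge where a_ij * a_ji = 2 or 3), the diagram is a chain of 3 nodes with a double edge at one end; the terminal node there is the unique short simple root (B_3). One simple-root ordering that puts it in standard form is (alpha_2, alpha_3, alpha_1). So the algebra is type B_3, i.e. so(7).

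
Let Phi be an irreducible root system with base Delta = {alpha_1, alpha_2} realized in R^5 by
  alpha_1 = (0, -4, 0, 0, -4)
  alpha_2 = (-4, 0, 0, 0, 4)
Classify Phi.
A_2

Compute the Cartan integers a_ij = 2(alpha_i, alpha_j)/(alpha_j, alpha_j); the resulting 2x2 Cartan matrix is
[[2, -1], [-1, 2]].
All simple roots have the same length, so the diagram is simply laced. The associated Dynkin diagram is a chain of 2 nodes with single edges (A_2), so the type is A_2 (the algebra sl(3)).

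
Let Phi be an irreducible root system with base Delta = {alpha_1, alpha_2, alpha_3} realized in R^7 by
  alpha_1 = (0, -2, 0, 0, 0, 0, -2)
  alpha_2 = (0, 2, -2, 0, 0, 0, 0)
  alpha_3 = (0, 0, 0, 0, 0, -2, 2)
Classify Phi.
A_3

Compute the Cartan integers a_ij = 2(alpha_i, alpha_j)/(alpha_j, alpha_j); the resulting 3x3 Cartan matrix is
[[2, -1, -1], [-1, 2, 0], [-1, 0, 2]].
All simple roots have the same length, so the diagram is simply laced. The associated Dynkin diagram is a chain of 3 nodes with single edges (A_3), so the type is A_3 (the algebra sl(4)).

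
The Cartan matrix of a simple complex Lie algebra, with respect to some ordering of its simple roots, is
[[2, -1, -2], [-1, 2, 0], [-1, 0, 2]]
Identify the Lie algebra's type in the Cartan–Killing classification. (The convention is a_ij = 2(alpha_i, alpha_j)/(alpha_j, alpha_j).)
B_3

The matrix has rank 3 with 2's on the diagonal. Reading the off-diagonal entries as Dynkin edges (a single edge where a_ij = a_ji = -1; a double or triple edge where a_ij * a_ji = 2 or 3), the diagram is a chain of 3 nodes with a double edge at one end; the terminal node there is the unique short simple root (B_3). One simple-root ordering that puts it in standard form is (alpha_2, alpha_1, alpha_3). So the algebra is type B_3, i.e. so(7).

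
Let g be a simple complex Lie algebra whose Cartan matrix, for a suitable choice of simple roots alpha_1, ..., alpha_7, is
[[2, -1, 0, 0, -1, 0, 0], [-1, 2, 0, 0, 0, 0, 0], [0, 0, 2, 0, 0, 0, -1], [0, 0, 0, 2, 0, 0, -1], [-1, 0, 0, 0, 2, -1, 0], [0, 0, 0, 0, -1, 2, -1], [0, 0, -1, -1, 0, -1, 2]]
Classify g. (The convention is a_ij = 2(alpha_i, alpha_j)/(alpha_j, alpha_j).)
D7

The matrix has rank 7 with 2's on the diagonal. Reading the off-diagonal entries as Dynkin edges (a single edge where a_ij = a_ji = -1; a double or triple edge where a_ij * a_ji = 2 or 3), the diagram is a chain of 5 nodes with a fork of two nodes at one end (D_7). One simple-root ordering that puts it in standard form is (alpha_2, alpha_1, alpha_5, alpha_6, alpha_7, alpha_4, alpha_3). So the algebra is type D_7, i.e. so(14).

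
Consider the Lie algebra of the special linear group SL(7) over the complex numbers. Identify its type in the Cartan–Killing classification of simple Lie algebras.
This is sl(7), which has dimension 7^2 - 1 = 48 and rank 7 - 1 = 6 (a Cartan subalgebra is the diagonal traceless matrices). In the classification of classical Lie algebras, the special linear algebra sl(n+1) has type A_n; here n = 6, so the Dynkin diagram is a chain of 6 nodes with single edges (A_6). Hence the type is A_6.

A6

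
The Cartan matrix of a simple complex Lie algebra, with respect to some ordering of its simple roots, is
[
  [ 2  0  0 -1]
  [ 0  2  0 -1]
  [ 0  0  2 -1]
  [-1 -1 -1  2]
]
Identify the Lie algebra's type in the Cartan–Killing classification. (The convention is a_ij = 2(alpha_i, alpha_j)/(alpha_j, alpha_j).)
The matrix has rank 4 with 2's on the diagonal. Reading the off-diagonal entries as Dynkin edges (a single edge where a_ij = a_ji = -1; a double or triple edge where a_ij * a_ji = 2 or 3), the diagram is a chain of 2 nodes with a fork of two nodes at one end (D_4). One simple-root ordering that puts it in standard form is (alpha_1, alpha_4, alpha_2, alpha_3). So the algebra is type D_4, i.e. so(8).

type D_4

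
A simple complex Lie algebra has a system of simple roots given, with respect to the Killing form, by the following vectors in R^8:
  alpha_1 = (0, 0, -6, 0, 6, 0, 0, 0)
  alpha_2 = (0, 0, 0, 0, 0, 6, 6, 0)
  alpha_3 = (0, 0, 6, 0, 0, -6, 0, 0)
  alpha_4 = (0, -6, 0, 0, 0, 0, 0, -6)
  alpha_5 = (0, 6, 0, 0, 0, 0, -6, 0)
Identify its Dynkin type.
Compute the Cartan integers a_ij = 2(alpha_i, alpha_j)/(alpha_j, alpha_j); the resulting 5x5 Cartan matrix is
[[2, 0, -1, 0, 0], [0, 2, -1, 0, -1], [-1, -1, 2, 0, 0], [0, 0, 0, 2, -1], [0, -1, 0, -1, 2]].
All simple roots have the same length, so the diagram is simply laced. The associated Dynkin diagram is a chain of 5 nodes with single edges (A_5), so the type is A_5 (the algebra sl(6)).

A_5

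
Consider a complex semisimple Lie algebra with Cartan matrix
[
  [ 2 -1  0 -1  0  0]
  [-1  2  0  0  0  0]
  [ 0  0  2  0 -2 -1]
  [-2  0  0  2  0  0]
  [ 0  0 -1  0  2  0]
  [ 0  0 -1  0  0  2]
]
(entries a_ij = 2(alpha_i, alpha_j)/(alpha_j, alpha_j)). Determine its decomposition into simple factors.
The diagram associated to this matrix has two connected components: the simple roots {alpha_3, alpha_5, alpha_6} form a chain of 3 nodes with a double edge at one end; the terminal node there is the unique short simple root (B_3), and {alpha_1, alpha_2, alpha_4} form a chain of 3 nodes with a double edge at one end; the terminal node there is the unique long simple root (C_3). A semisimple Lie algebra decomposes uniquely as the direct sum of simple ideals, one per connected component of its Dynkin diagram, so g ≅ B_3 ⊕ C_3 (dimension 21 + 21 = 42).

type B_3 + type C_3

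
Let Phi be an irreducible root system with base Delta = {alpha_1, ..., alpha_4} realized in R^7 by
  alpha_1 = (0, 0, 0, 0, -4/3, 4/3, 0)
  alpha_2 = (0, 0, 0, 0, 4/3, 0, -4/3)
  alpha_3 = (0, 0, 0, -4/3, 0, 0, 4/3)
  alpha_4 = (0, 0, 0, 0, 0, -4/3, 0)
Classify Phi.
B4

Compute the Cartan integers a_ij = 2(alpha_i, alpha_j)/(alpha_j, alpha_j); the resulting 4x4 Cartan matrix is
[[2, -1, 0, -2], [-1, 2, -1, 0], [0, -1, 2, 0], [-1, 0, 0, 2]].
The roots have two lengths (squared-length ratio 2:1); the short ones are alpha_{4}. The associated Dynkin diagram is a chain of 4 nodes with a double edge at one end; the terminal node there is the unique short simple root (B_4), so the type is B_4 (the algebra so(9)).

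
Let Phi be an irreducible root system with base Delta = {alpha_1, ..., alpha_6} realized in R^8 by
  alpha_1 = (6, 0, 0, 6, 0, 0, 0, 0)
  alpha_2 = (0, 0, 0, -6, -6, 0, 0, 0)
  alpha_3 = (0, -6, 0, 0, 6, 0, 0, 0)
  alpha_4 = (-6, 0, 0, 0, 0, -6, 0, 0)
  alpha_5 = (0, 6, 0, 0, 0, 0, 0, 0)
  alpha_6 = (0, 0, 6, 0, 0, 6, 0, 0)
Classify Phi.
Compute the Cartan integers a_ij = 2(alpha_i, alpha_j)/(alpha_j, alpha_j); the resulting 6x6 Cartan matrix is
[[2, -1, 0, -1, 0, 0], [-1, 2, -1, 0, 0, 0], [0, -1, 2, 0, -2, 0], [-1, 0, 0, 2, 0, -1], [0, 0, -1, 0, 2, 0], [0, 0, 0, -1, 0, 2]].
The roots have two lengths (squared-length ratio 2:1); the short ones are alpha_{5}. The associated Dynkin diagram is a chain of 6 nodes with a double edge at one end; the terminal node there is the unique short simple root (B_6), so the type is B_6 (the algebra so(13)).

type B_6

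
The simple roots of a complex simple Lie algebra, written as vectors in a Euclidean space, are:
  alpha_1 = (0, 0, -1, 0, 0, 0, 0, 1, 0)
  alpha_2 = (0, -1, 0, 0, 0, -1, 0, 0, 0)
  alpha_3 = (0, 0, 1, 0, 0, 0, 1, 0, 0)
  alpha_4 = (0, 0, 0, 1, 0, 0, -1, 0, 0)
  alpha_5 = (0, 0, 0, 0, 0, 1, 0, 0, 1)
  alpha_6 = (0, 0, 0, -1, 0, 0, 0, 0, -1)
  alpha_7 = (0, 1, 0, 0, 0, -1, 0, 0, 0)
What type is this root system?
Compute the Cartan integers a_ij = 2(alpha_i, alpha_j)/(alpha_j, alpha_j); the resulting 7x7 Cartan matrix is
[[2, 0, -1, 0, 0, 0, 0], [0, 2, 0, 0, -1, 0, 0], [-1, 0, 2, -1, 0, 0, 0], [0, 0, -1, 2, 0, -1, 0], [0, -1, 0, 0, 2, -1, -1], [0, 0, 0, -1, -1, 2, 0], [0, 0, 0, 0, -1, 0, 2]].
All simple roots have the same length, so the diagram is simply laced. The associated Dynkin diagram is a chain of 5 nodes with a fork of two nodes at one end (D_7), so the type is D_7 (the algebra so(14)).

D7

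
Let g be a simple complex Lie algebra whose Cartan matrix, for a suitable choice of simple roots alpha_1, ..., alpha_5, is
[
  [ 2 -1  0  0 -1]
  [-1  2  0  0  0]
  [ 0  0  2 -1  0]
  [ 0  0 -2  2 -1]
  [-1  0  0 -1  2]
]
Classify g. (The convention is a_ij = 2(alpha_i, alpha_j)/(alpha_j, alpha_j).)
The matrix has rank 5 with 2's on the diagonal. Reading the off-diagonal entries as Dynkin edges (a single edge where a_ij = a_ji = -1; a double or triple edge where a_ij * a_ji = 2 or 3), the diagram is a chain of 5 nodes with a double edge at one end; the terminal node there is the unique short simple root (B_5). One simple-root ordering that puts it in standard form is (alpha_2, alpha_1, alpha_5, alpha_4, alpha_3). So the algebra is type B_5, i.e. so(11).

B5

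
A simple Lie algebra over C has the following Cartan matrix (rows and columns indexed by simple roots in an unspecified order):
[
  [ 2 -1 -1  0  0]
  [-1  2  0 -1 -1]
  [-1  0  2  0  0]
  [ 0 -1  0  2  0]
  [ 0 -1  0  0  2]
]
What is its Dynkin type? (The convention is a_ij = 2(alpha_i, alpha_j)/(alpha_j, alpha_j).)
The matrix has rank 5 with 2's on the diagonal. Reading the off-diagonal entries as Dynkin edges (a single edge where a_ij = a_ji = -1; a double or triple edge where a_ij * a_ji = 2 or 3), the diagram is a chain of 3 nodes with a fork of two nodes at one end (D_5). One simple-root ordering that puts it in standard form is (alpha_3, alpha_1, alpha_2, alpha_5, alpha_4). So the algebra is type D_5, i.e. so(10).

D5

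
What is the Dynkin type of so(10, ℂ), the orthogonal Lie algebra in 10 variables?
D5

This is so(10) with 10 even, which has dimension 10(10-1)/2 = 45 and rank 10/2 = 5. In the classification of classical Lie algebras, the orthogonal algebra so(2n) in an even number of variables has type D_n; here n = 5, so the Dynkin diagram is a chain of 3 nodes with a fork of two nodes at one end (D_5). Hence the type is D_5.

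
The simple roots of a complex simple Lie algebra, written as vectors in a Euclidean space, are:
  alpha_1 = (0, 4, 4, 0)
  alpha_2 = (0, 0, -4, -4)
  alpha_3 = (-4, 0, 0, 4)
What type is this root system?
Compute the Cartan integers a_ij = 2(alpha_i, alpha_j)/(alpha_j, alpha_j); the resulting 3x3 Cartan matrix is
[[2, -1, 0], [-1, 2, -1], [0, -1, 2]].
All simple roots have the same length, so the diagram is simply laced. The associated Dynkin diagram is a chain of 3 nodes with single edges (A_3), so the type is A_3 (the algebra sl(4)).

A_3 (sl(4))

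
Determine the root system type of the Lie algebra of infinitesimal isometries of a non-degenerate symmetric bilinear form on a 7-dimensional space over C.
B_3

This is so(7) with 7 odd, which has dimension 7(7-1)/2 = 21 and rank (7-1)/2 = 3. In the classification of classical Lie algebras, the orthogonal algebra so(2n+1) in an odd number of variables has type B_n; here n = 3, so the Dynkin diagram is a chain of 3 nodes with a double edge at one end; the terminal node there is the unique short simple root (B_3). Hence the type is B_3.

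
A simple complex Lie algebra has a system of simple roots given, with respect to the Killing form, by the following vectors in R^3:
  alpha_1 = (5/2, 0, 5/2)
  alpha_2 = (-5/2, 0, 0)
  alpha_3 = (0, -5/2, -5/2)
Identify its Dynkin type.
Compute the Cartan integers a_ij = 2(alpha_i, alpha_j)/(alpha_j, alpha_j); the resulting 3x3 Cartan matrix is
[[2, -2, -1], [-1, 2, 0], [-1, 0, 2]].
The roots have two lengths (squared-length ratio 2:1); the short ones are alpha_{2}. The associated Dynkin diagram is a chain of 3 nodes with a double edge at one end; the terminal node there is the unique short simple root (B_3), so the type is B_3 (the algebra so(7)).

type B_3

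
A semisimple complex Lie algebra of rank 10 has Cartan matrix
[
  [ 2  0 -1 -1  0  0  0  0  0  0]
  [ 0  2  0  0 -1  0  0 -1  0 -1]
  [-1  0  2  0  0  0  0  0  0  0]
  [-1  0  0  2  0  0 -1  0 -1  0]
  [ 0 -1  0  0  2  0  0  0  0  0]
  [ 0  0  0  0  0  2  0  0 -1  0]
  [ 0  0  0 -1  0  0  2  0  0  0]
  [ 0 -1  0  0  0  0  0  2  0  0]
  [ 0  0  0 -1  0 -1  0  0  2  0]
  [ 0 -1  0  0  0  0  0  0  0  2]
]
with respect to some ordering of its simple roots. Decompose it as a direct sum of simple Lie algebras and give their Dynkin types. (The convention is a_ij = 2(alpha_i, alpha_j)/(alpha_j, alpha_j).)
D4 ⊕ E6

The diagram associated to this matrix has two connected components: the simple roots {alpha_2, alpha_5, alpha_8, alpha_10} form a chain of 2 nodes with a fork of two nodes at one end (D_4), and {alpha_1, alpha_3, alpha_4, alpha_6, alpha_7, alpha_9} form a chain of 5 nodes with one extra node attached to the third node from one end (E_6). A semisimple Lie algebra decomposes uniquely as the direct sum of simple ideals, one per connected component of its Dynkin diagram, so g ≅ D_4 ⊕ E_6 (dimension 28 + 78 = 106).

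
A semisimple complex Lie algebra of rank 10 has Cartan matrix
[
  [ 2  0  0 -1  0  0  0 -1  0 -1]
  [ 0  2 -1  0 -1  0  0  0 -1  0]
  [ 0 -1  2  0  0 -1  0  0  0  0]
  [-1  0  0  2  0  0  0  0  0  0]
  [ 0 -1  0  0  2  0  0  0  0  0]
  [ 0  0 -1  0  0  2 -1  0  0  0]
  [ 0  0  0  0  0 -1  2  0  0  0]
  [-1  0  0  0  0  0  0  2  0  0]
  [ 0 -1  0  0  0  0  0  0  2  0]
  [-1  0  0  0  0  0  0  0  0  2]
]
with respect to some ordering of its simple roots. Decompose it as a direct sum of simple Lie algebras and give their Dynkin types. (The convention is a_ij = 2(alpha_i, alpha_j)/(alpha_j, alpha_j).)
D4 ⊕ D6

The diagram associated to this matrix has two connected components: the simple roots {alpha_1, alpha_4, alpha_8, alpha_10} form a chain of 2 nodes with a fork of two nodes at one end (D_4), and {alpha_2, alpha_3, alpha_5, alpha_6, alpha_7, alpha_9} form a chain of 4 nodes with a fork of two nodes at one end (D_6). A semisimple Lie algebra decomposes uniquely as the direct sum of simple ideals, one per connected component of its Dynkin diagram, so g ≅ D_4 ⊕ D_6 (dimension 28 + 66 = 94).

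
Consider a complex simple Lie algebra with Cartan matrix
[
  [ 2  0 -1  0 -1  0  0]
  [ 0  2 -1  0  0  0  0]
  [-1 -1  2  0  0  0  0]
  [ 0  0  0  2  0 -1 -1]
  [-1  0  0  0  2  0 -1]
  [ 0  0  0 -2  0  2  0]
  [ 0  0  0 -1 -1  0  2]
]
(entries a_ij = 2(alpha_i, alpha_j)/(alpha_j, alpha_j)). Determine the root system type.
The matrix has rank 7 with 2's on the diagonal. Reading the off-diagonal entries as Dynkin edges (a single edge where a_ij = a_ji = -1; a double or triple edge where a_ij * a_ji = 2 or 3), the diagram is a chain of 7 nodes with a double edge at one end; the terminal node there is the unique long simple root (C_7). One simple-root ordering that puts it in standard form is (alpha_2, alpha_3, alpha_1, alpha_5, alpha_7, alpha_4, alpha_6). So the algebra is type C_7, i.e. sp(14).

C7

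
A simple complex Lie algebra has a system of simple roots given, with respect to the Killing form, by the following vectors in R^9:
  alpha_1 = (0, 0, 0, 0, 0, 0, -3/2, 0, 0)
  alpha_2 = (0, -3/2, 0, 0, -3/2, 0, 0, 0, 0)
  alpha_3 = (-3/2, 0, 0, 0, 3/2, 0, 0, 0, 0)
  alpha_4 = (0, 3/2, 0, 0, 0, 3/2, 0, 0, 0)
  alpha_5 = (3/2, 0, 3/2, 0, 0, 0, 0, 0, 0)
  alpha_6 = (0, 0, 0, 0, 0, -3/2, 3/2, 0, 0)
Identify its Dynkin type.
type B_6

Compute the Cartan integers a_ij = 2(alpha_i, alpha_j)/(alpha_j, alpha_j); the resulting 6x6 Cartan matrix is
[[2, 0, 0, 0, 0, -1], [0, 2, -1, -1, 0, 0], [0, -1, 2, 0, -1, 0], [0, -1, 0, 2, 0, -1], [0, 0, -1, 0, 2, 0], [-2, 0, 0, -1, 0, 2]].
The roots have two lengths (squared-length ratio 2:1); the short ones are alpha_{1}. The associated Dynkin diagram is a chain of 6 nodes with a double edge at one end; the terminal node there is the unique short simple root (B_6), so the type is B_6 (the algebra so(13)).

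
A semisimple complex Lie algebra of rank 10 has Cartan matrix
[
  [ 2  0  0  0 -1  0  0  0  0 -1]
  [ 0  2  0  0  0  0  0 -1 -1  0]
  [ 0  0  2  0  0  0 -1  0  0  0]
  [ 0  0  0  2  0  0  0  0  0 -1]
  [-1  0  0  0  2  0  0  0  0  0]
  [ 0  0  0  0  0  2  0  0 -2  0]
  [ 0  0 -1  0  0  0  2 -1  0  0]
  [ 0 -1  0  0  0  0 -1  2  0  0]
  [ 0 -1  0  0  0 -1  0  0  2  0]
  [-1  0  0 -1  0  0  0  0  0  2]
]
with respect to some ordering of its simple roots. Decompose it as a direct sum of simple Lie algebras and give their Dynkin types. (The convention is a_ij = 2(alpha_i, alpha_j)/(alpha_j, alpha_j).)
The diagram associated to this matrix has two connected components: the simple roots {alpha_1, alpha_4, alpha_5, alpha_10} form a chain of 4 nodes with single edges (A_4), and {alpha_2, alpha_3, alpha_6, alpha_7, alpha_8, alpha_9} form a chain of 6 nodes with a double edge at one end; the terminal node there is the unique long simple root (C_6). A semisimple Lie algebra decomposes uniquely as the direct sum of simple ideals, one per connected component of its Dynkin diagram, so g ≅ A_4 ⊕ C_6 (dimension 24 + 78 = 102).

type A_4 + type C_6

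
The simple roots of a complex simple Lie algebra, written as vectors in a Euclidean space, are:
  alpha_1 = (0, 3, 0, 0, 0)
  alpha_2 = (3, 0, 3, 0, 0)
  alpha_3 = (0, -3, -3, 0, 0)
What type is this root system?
B3

Compute the Cartan integers a_ij = 2(alpha_i, alpha_j)/(alpha_j, alpha_j); the resulting 3x3 Cartan matrix is
[[2, 0, -1], [0, 2, -1], [-2, -1, 2]].
The roots have two lengths (squared-length ratio 2:1); the short ones are alpha_{1}. The associated Dynkin diagram is a chain of 3 nodes with a double edge at one end; the terminal node there is the unique short simple root (B_3), so the type is B_3 (the algebra so(7)).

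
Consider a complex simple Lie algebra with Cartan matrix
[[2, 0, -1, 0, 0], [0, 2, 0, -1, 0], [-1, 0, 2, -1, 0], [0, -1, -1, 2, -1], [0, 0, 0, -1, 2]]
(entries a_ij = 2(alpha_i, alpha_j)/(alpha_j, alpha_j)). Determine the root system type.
The matrix has rank 5 with 2's on the diagonal. Reading the off-diagonal entries as Dynkin edges (a single edge where a_ij = a_ji = -1; a double or triple edge where a_ij * a_ji = 2 or 3), the diagram is a chain of 3 nodes with a fork of two nodes at one end (D_5). One simple-root ordering that puts it in standard form is (alpha_1, alpha_3, alpha_4, alpha_2, alpha_5). So the algebra is type D_5, i.e. so(10).

D5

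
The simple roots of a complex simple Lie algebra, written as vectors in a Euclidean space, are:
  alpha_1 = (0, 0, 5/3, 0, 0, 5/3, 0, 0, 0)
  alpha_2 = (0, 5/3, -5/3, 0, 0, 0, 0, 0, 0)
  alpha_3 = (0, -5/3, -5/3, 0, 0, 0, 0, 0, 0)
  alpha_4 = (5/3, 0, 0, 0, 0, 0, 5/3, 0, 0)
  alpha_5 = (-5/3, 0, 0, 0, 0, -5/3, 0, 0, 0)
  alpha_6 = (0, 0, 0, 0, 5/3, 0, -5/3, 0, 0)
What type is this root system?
Compute the Cartan integers a_ij = 2(alpha_i, alpha_j)/(alpha_j, alpha_j); the resulting 6x6 Cartan matrix is
[[2, -1, -1, 0, -1, 0], [-1, 2, 0, 0, 0, 0], [-1, 0, 2, 0, 0, 0], [0, 0, 0, 2, -1, -1], [-1, 0, 0, -1, 2, 0], [0, 0, 0, -1, 0, 2]].
All simple roots have the same length, so the diagram is simply laced. The associated Dynkin diagram is a chain of 4 nodes with a fork of two nodes at one end (D_6), so the type is D_6 (the algebra so(12)).

D_6 (so(12))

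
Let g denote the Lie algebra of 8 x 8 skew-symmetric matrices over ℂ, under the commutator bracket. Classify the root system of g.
This is so(8) with 8 even, which has dimension 8(8-1)/2 = 28 and rank 8/2 = 4. In the classification of classical Lie algebras, the orthogonal algebra so(2n) in an even number of variables has type D_n; here n = 4, so the Dynkin diagram is a chain of 2 nodes with a fork of two nodes at one end (D_4). Hence the type is D_4.

type D_4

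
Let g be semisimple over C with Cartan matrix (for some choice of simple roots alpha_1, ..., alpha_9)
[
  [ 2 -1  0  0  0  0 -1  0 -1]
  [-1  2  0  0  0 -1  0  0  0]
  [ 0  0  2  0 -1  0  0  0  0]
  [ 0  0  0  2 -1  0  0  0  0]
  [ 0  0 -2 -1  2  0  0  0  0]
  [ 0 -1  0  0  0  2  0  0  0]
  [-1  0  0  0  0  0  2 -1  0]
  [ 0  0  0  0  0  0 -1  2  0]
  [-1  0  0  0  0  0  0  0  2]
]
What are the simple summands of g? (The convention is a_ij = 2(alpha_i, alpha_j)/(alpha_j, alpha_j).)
The diagram associated to this matrix has two connected components: the simple roots {alpha_3, alpha_4, alpha_5} form a chain of 3 nodes with a double edge at one end; the terminal node there is the unique short simple root (B_3), and {alpha_1, alpha_2, alpha_6, alpha_7, alpha_8, alpha_9} form a chain of 5 nodes with one extra node attached to the third node from one end (E_6). A semisimple Lie algebra decomposes uniquely as the direct sum of simple ideals, one per connected component of its Dynkin diagram, so g ≅ B_3 ⊕ E_6 (dimension 21 + 78 = 99).

B_3 + E_6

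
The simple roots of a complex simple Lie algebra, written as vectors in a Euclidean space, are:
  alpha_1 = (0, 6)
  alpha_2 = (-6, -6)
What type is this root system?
B_2

Compute the Cartan integers a_ij = 2(alpha_i, alpha_j)/(alpha_j, alpha_j); the resulting 2x2 Cartan matrix is
[[2, -1], [-2, 2]].
The roots have two lengths (squared-length ratio 2:1); the short ones are alpha_{1}. The associated Dynkin diagram is a chain of 2 nodes with a double edge at one end; the terminal node there is the unique short simple root (B_2), so the type is B_2 (the algebra so(5)).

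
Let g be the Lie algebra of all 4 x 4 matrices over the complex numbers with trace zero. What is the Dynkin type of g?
A_3

This is sl(4), which has dimension 4^2 - 1 = 15 and rank 4 - 1 = 3 (a Cartan subalgebra is the diagonal traceless matrices). In the classification of classical Lie algebras, the special linear algebra sl(n+1) has type A_n; here n = 3, so the Dynkin diagram is a chain of 3 nodes with single edges (A_3). Hence the type is A_3.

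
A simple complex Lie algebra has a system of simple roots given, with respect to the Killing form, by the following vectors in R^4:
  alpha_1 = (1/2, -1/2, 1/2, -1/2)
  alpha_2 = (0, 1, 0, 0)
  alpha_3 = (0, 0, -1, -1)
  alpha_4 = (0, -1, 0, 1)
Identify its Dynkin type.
Compute the Cartan integers a_ij = 2(alpha_i, alpha_j)/(alpha_j, alpha_j); the resulting 4x4 Cartan matrix is
[[2, -1, 0, 0], [-1, 2, 0, -1], [0, 0, 2, -1], [0, -2, -1, 2]].
The roots have two lengths (squared-length ratio 2:1); the short ones are alpha_{1,2}. The associated Dynkin diagram is a chain of 4 nodes with a double edge between the middle two (F_4), so the type is F_4.

type F_4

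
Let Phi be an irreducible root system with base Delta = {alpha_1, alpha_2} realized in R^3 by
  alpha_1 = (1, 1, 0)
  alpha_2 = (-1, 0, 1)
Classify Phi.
Compute the Cartan integers a_ij = 2(alpha_i, alpha_j)/(alpha_j, alpha_j); the resulting 2x2 Cartan matrix is
[[2, -1], [-1, 2]].
All simple roots have the same length, so the diagram is simply laced. The associated Dynkin diagram is a chain of 2 nodes with single edges (A_2), so the type is A_2 (the algebra sl(3)).

A_2 (sl(3))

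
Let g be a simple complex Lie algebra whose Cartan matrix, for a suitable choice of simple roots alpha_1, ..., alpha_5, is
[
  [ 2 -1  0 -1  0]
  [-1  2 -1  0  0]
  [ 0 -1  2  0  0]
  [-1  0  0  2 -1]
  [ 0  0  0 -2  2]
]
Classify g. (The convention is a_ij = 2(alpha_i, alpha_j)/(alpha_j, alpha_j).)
The matrix has rank 5 with 2's on the diagonal. Reading the off-diagonal entries as Dynkin edges (a single edge where a_ij = a_ji = -1; a double or triple edge where a_ij * a_ji = 2 or 3), the diagram is a chain of 5 nodes with a double edge at one end; the terminal node there is the unique long simple root (C_5). One simple-root ordering that puts it in standard form is (alpha_3, alpha_2, alpha_1, alpha_4, alpha_5). So the algebra is type C_5, i.e. sp(10).

C_5 (sp(10))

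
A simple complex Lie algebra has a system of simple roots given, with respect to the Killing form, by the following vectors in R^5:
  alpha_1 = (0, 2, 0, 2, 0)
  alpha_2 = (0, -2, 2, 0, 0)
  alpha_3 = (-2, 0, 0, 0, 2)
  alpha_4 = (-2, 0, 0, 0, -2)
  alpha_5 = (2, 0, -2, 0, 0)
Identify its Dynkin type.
Compute the Cartan integers a_ij = 2(alpha_i, alpha_j)/(alpha_j, alpha_j); the resulting 5x5 Cartan matrix is
[[2, -1, 0, 0, 0], [-1, 2, 0, 0, -1], [0, 0, 2, 0, -1], [0, 0, 0, 2, -1], [0, -1, -1, -1, 2]].
All simple roots have the same length, so the diagram is simply laced. The associated Dynkin diagram is a chain of 3 nodes with a fork of two nodes at one end (D_5), so the type is D_5 (the algebra so(10)).

D5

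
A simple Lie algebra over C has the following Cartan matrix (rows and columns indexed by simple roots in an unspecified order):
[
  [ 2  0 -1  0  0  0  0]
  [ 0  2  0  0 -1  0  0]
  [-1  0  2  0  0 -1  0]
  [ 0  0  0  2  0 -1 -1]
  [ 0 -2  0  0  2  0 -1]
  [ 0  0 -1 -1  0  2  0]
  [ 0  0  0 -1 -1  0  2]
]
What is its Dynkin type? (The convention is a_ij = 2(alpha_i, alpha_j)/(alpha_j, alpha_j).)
B7

The matrix has rank 7 with 2's on the diagonal. Reading the off-diagonal entries as Dynkin edges (a single edge where a_ij = a_ji = -1; a double or triple edge where a_ij * a_ji = 2 or 3), the diagram is a chain of 7 nodes with a double edge at one end; the terminal node there is the unique short simple root (B_7). One simple-root ordering that puts it in standard form is (alpha_1, alpha_3, alpha_6, alpha_4, alpha_7, alpha_5, alpha_2). So the algebra is type B_7, i.e. so(15).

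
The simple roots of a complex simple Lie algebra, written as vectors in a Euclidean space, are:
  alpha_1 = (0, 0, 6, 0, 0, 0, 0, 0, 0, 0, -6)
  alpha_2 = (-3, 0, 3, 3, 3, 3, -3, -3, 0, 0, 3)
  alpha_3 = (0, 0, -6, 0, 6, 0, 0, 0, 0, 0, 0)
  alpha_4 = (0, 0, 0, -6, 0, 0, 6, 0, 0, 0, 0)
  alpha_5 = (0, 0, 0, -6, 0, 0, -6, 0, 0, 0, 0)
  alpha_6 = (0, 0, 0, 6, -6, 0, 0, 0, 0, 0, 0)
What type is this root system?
E_6

Compute the Cartan integers a_ij = 2(alpha_i, alpha_j)/(alpha_j, alpha_j); the resulting 6x6 Cartan matrix is
[[2, 0, -1, 0, 0, 0], [0, 2, 0, -1, 0, 0], [-1, 0, 2, 0, 0, -1], [0, -1, 0, 2, 0, -1], [0, 0, 0, 0, 2, -1], [0, 0, -1, -1, -1, 2]].
All simple roots have the same length, so the diagram is simply laced. The associated Dynkin diagram is a chain of 5 nodes with one extra node attached to the third node from one end (E_6), so the type is E_6.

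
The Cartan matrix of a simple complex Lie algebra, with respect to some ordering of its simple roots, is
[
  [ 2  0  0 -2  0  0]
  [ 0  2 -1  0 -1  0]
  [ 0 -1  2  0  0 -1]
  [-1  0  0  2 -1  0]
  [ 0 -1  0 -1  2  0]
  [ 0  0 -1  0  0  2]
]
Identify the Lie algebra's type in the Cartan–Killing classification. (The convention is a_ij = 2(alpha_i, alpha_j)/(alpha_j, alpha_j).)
The matrix has rank 6 with 2's on the diagonal. Reading the off-diagonal entries as Dynkin edges (a single edge where a_ij = a_ji = -1; a double or triple edge where a_ij * a_ji = 2 or 3), the diagram is a chain of 6 nodes with a double edge at one end; the terminal node there is the unique long simple root (C_6). One simple-root ordering that puts it in standard form is (alpha_6, alpha_3, alpha_2, alpha_5, alpha_4, alpha_1). So the algebra is type C_6, i.e. sp(12).

C6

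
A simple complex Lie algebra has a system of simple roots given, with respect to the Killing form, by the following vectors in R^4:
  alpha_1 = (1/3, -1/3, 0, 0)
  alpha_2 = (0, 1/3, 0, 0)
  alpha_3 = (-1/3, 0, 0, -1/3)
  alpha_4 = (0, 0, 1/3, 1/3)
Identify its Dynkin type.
Compute the Cartan integers a_ij = 2(alpha_i, alpha_j)/(alpha_j, alpha_j); the resulting 4x4 Cartan matrix is
[[2, -2, -1, 0], [-1, 2, 0, 0], [-1, 0, 2, -1], [0, 0, -1, 2]].
The roots have two lengths (squared-length ratio 2:1); the short ones are alpha_{2}. The associated Dynkin diagram is a chain of 4 nodes with a double edge at one end; the terminal node there is the unique short simple root (B_4), so the type is B_4 (the algebra so(9)).

B_4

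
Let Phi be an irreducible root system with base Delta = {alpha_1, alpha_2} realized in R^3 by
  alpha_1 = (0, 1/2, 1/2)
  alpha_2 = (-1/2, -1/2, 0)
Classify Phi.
A2

Compute the Cartan integers a_ij = 2(alpha_i, alpha_j)/(alpha_j, alpha_j); the resulting 2x2 Cartan matrix is
[[2, -1], [-1, 2]].
All simple roots have the same length, so the diagram is simply laced. The associated Dynkin diagram is a chain of 2 nodes with single edges (A_2), so the type is A_2 (the algebra sl(3)).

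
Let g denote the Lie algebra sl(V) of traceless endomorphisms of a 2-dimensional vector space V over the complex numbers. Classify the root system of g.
type A_1

This is sl(2), which has dimension 2^2 - 1 = 3 and rank 2 - 1 = 1 (a Cartan subalgebra is the diagonal traceless matrices). In the classification of classical Lie algebras, the special linear algebra sl(n+1) has type A_n; here n = 1, so the Dynkin diagram is a chain of 1 nodes with single edges (A_1). Hence the type is A_1.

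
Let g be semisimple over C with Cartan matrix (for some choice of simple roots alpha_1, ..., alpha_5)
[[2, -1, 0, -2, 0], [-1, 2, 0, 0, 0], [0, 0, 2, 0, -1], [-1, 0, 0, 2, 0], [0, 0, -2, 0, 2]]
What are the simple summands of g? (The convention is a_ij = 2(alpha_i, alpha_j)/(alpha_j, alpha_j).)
The diagram associated to this matrix has two connected components: the simple roots {alpha_3, alpha_5} form a chain of 2 nodes with a double edge at one end; the terminal node there is the unique short simple root (B_2), and {alpha_1, alpha_2, alpha_4} form a chain of 3 nodes with a double edge at one end; the terminal node there is the unique short simple root (B_3). A semisimple Lie algebra decomposes uniquely as the direct sum of simple ideals, one per connected component of its Dynkin diagram, so g ≅ B_2 ⊕ B_3 (dimension 10 + 21 = 31).

B2 + B3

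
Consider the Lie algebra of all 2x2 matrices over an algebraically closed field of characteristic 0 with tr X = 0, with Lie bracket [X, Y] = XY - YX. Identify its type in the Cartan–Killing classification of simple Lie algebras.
A_1 (sl(2))

This is sl(2), which has dimension 2^2 - 1 = 3 and rank 2 - 1 = 1 (a Cartan subalgebra is the diagonal traceless matrices). In the classification of classical Lie algebras, the special linear algebra sl(n+1) has type A_n; here n = 1, so the Dynkin diagram is a chain of 1 nodes with single edges (A_1). Hence the type is A_1.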